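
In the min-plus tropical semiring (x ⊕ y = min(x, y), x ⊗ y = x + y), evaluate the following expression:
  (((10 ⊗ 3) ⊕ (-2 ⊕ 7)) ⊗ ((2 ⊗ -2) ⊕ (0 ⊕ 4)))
(((10 ⊗ 3) ⊕ (-2 ⊕ 7)) ⊗ ((2 ⊗ -2) ⊕ (0 ⊕ 4))) = -2

Expand innermost to outermost. Recall ⊕ takes the minimum of its arguments and ⊗ takes their sum. Working out the expression (((10 ⊗ 3) ⊕ (-2 ⊕ 7)) ⊗ ((2 ⊗ -2) ⊕ (0 ⊕ 4))) gives -2.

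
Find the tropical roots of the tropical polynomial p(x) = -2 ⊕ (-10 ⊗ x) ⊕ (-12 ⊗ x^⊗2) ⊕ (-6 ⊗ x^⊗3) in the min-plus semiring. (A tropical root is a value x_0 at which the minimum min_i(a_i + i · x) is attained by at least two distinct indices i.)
Roots: {-6, 2, 8}

Each tropical root is a break point of the lower envelope of the lines y = a_i + i · x (there are 4 lines, with slopes 0, 1, ..., 3). Only the lines that attain the minimum somewhere contribute to roots; other lines are dominated. Here the surviving (envelope) indices are i = 3, i = 2, i = 1, i = 0.
Intersections between consecutive envelope lines give the roots: for adjacent envelope indices i < j the intersection is x = (a_i − a_j) / (j − i). Reading off the sorted break points: {-6, 2, 8}.
Verification: at each break x_0, at least two indices attain the minimum of min_i(a_i + i · x_0).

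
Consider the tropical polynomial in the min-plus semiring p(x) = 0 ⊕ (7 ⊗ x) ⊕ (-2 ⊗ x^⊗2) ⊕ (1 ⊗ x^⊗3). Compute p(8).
p(8) = 0

A tropical monomial a ⊗ x^⊗i evaluates to a + i · x. Evaluating each term at x = 8:
  Term 0 contributes 0 + 0 · 8 = 0
  Term 1 contributes 7 + 1 · 8 = 15
  Term 2 contributes -2 + 2 · 8 = 14
  Term 3 contributes 1 + 3 · 8 = 25
p(8) = ⊕ of these = min[0, 15, 14, 25] = 0.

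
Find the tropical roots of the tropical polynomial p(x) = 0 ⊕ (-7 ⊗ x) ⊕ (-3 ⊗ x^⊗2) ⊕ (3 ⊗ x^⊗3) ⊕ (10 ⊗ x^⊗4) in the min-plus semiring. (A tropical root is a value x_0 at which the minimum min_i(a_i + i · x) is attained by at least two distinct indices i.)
Roots: {-7, -6, -4, 7}

Each tropical root is a break point of the lower envelope of the lines y = a_i + i · x (there are 5 lines, with slopes 0, 1, ..., 4). Only the lines that attain the minimum somewhere contribute to roots; other lines are dominated. Here the surviving (envelope) indices are i = 4, i = 3, i = 2, i = 1, i = 0.
Intersections between consecutive envelope lines give the roots: for adjacent envelope indices i < j the intersection is x = (a_i − a_j) / (j − i). Reading off the sorted break points: {-7, -6, -4, 7}.
Verification: at each break x_0, at least two indices attain the minimum of min_i(a_i + i · x_0).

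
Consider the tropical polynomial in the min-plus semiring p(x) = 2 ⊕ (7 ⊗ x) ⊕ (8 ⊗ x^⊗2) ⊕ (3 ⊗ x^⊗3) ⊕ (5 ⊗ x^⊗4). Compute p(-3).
p(-3) = -7

A tropical monomial a ⊗ x^⊗i evaluates to a + i · x. Evaluating each term at x = -3:
  Term 0 contributes 2 + 0 · -3 = 2
  Term 1 contributes 7 + 1 · -3 = 4
  Term 2 contributes 8 + 2 · -3 = 2
  Term 3 contributes 3 + 3 · -3 = -6
  Term 4 contributes 5 + 4 · -3 = -7
p(-3) = ⊕ of these = min[2, 4, 2, -6, -7] = -7.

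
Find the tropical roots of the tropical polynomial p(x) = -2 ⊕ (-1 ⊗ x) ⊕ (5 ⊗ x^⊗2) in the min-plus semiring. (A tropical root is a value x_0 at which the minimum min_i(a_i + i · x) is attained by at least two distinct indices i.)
Roots: {-6, -1}

Each tropical root is a break point of the lower envelope of the lines y = a_i + i · x (there are 3 lines, with slopes 0, 1, ..., 2). Only the lines that attain the minimum somewhere contribute to roots; other lines are dominated. Here the surviving (envelope) indices are i = 2, i = 1, i = 0.
Intersections between consecutive envelope lines give the roots: for adjacent envelope indices i < j the intersection is x = (a_i − a_j) / (j − i). Reading off the sorted break points: {-6, -1}.
Verification: at each break x_0, at least two indices attain the minimum of min_i(a_i + i · x_0).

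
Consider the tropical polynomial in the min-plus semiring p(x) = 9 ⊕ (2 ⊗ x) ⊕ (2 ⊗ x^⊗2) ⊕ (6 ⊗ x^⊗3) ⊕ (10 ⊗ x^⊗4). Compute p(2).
p(2) = 4

A tropical monomial a ⊗ x^⊗i evaluates to a + i · x. Evaluating each term at x = 2:
  Term 0 contributes 9 + 0 · 2 = 9
  Term 1 contributes 2 + 1 · 2 = 4
  Term 2 contributes 2 + 2 · 2 = 6
  Term 3 contributes 6 + 3 · 2 = 12
  Term 4 contributes 10 + 4 · 2 = 18
p(2) = ⊕ of these = min[9, 4, 6, 12, 18] = 4.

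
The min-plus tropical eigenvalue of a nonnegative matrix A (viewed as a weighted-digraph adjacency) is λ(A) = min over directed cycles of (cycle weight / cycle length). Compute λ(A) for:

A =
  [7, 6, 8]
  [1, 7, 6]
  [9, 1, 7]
λ(A) = 10/3

Enumerate directed cycles and compute their means (weight / length). Sample:
  cycle 0 → 0: weight = 7, length = 1, mean = 7/1 ≈ 7.000
  cycle 1 → 1: weight = 7, length = 1, mean = 7/1 ≈ 7.000
  cycle 2 → 2: weight = 7, length = 1, mean = 7/1 ≈ 7.000
  cycle 0 → 1 → 0: weight = 7, length = 2, mean = 7/2 ≈ 3.500
  cycle 0 → 2 → 0: weight = 17, length = 2, mean = 17/2 ≈ 8.500
  cycle 1 → 0 → 1: weight = 7, length = 2, mean = 7/2 ≈ 3.500
Minimum mean = 3.333, attained e.g. along the cycle 0 → 2 → 1 → 0 with weight 10 and length 3. So λ(A) = 10/3 = 10/3.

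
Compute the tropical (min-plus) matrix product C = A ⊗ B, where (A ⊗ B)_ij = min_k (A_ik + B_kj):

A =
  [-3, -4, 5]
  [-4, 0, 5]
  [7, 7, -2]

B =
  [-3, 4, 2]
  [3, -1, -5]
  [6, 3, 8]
A ⊗ B =
  [-6, -5, -9]
  [-7, -1, -5]
  [4, 1, 2]

Apply the min-plus product entry-by-entry:
  C[0][0] = min over k of (A[0][0] + B[0][0] = -3 + -3 = -6, A[0][1] + B[1][0] = -4 + 3 = -1, A[0][2] + B[2][0] = 5 + 6 = 11) = -6 (attained at k = 0)
  C[0][1] = min over k of (A[0][0] + B[0][1] = -3 + 4 = 1, A[0][1] + B[1][1] = -4 + -1 = -5, A[0][2] + B[2][1] = 5 + 3 = 8) = -5 (attained at k = 1)
  C[0][2] = min over k of (A[0][0] + B[0][2] = -3 + 2 = -1, A[0][1] + B[1][2] = -4 + -5 = -9, A[0][2] + B[2][2] = 5 + 8 = 13) = -9 (attained at k = 1)
  C[1][0] = min over k of (A[1][0] + B[0][0] = -4 + -3 = -7, A[1][1] + B[1][0] = 0 + 3 = 3, A[1][2] + B[2][0] = 5 + 6 = 11) = -7 (attained at k = 0)
  C[1][1] = min over k of (A[1][0] + B[0][1] = -4 + 4 = 0, A[1][1] + B[1][1] = 0 + -1 = -1, A[1][2] + B[2][1] = 5 + 3 = 8) = -1 (attained at k = 1)
  C[1][2] = min over k of (A[1][0] + B[0][2] = -4 + 2 = -2, A[1][1] + B[1][2] = 0 + -5 = -5, A[1][2] + B[2][2] = 5 + 8 = 13) = -5 (attained at k = 1)
  C[2][0] = min over k of (A[2][0] + B[0][0] = 7 + -3 = 4, A[2][1] + B[1][0] = 7 + 3 = 10, A[2][2] + B[2][0] = -2 + 6 = 4) = 4 (attained at k = 0)
  C[2][1] = min over k of (A[2][0] + B[0][1] = 7 + 4 = 11, A[2][1] + B[1][1] = 7 + -1 = 6, A[2][2] + B[2][1] = -2 + 3 = 1) = 1 (attained at k = 2)
  C[2][2] = min over k of (A[2][0] + B[0][2] = 7 + 2 = 9, A[2][1] + B[1][2] = 7 + -5 = 2, A[2][2] + B[2][2] = -2 + 8 = 6) = 2 (attained at k = 1)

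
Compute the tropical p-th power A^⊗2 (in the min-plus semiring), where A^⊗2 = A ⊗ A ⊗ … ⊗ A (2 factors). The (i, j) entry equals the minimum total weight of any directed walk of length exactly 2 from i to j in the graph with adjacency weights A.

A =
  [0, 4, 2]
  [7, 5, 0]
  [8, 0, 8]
A^⊗2 =
  [0, 2, 2]
  [7, 0, 5]
  [7, 5, 0]

Each entry (A^⊗2)_ij equals the minimum over all length-2 walks i = v_0 → v_1 → … → v_2 = j of Σ_t A[v_t][v_{t+1}]. For example, for (i, j) = (0, 2) we minimise over 3 possible intermediate vertex sequences; the minimum is 2, attained along the walk 0 → 0 → 2.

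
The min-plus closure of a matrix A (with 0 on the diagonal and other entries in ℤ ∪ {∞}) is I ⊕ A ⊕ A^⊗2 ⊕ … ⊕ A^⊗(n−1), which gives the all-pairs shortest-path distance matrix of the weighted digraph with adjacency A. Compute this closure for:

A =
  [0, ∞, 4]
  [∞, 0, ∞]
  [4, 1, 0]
Closure =
  [0, 5, 4]
  [∞, 0, ∞]
  [4, 1, 0]

This is the Floyd-Warshall all-pairs shortest-path computation. For each intermediate vertex k = 0, 1, …, 2, update dist[i][j] ← min(dist[i][j], dist[i][k] + dist[k][j]). The final matrix gives, for each (i, j), the minimum total weight of any directed path from i to j (possibly empty when i = j).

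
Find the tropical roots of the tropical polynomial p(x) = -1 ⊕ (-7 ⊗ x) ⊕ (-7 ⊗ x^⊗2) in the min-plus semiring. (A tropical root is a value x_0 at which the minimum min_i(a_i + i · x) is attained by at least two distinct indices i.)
Roots: {0, 6}

Each tropical root is a break point of the lower envelope of the lines y = a_i + i · x (there are 3 lines, with slopes 0, 1, ..., 2). Only the lines that attain the minimum somewhere contribute to roots; other lines are dominated. Here the surviving (envelope) indices are i = 2, i = 1, i = 0.
Intersections between consecutive envelope lines give the roots: for adjacent envelope indices i < j the intersection is x = (a_i − a_j) / (j − i). Reading off the sorted break points: {0, 6}.
Verification: at each break x_0, at least two indices attain the minimum of min_i(a_i + i · x_0).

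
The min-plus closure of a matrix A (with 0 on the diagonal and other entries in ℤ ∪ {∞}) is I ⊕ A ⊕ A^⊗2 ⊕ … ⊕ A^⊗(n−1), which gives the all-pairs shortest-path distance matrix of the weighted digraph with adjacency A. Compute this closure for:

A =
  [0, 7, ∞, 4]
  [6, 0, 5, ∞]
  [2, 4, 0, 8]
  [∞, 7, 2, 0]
Closure =
  [0, 7, 6, 4]
  [6, 0, 5, 10]
  [2, 4, 0, 6]
  [4, 6, 2, 0]

This is the Floyd-Warshall all-pairs shortest-path computation. For each intermediate vertex k = 0, 1, …, 3, update dist[i][j] ← min(dist[i][j], dist[i][k] + dist[k][j]). The final matrix gives, for each (i, j), the minimum total weight of any directed path from i to j (possibly empty when i = j).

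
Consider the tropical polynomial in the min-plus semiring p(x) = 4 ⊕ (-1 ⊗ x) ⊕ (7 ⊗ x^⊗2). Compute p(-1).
p(-1) = -2

A tropical monomial a ⊗ x^⊗i evaluates to a + i · x. Evaluating each term at x = -1:
  Term 0 contributes 4 + 0 · -1 = 4
  Term 1 contributes -1 + 1 · -1 = -2
  Term 2 contributes 7 + 2 · -1 = 5
p(-1) = ⊕ of these = min[4, -2, 5] = -2.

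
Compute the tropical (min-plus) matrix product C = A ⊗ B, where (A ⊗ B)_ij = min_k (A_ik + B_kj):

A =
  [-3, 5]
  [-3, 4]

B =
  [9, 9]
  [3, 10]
A ⊗ B =
  [6, 6]
  [6, 6]

Apply the min-plus product entry-by-entry:
  C[0][0] = min over k of (A[0][0] + B[0][0] = -3 + 9 = 6, A[0][1] + B[1][0] = 5 + 3 = 8) = 6 (attained at k = 0)
  C[0][1] = min over k of (A[0][0] + B[0][1] = -3 + 9 = 6, A[0][1] + B[1][1] = 5 + 10 = 15) = 6 (attained at k = 0)
  C[1][0] = min over k of (A[1][0] + B[0][0] = -3 + 9 = 6, A[1][1] + B[1][0] = 4 + 3 = 7) = 6 (attained at k = 0)
  C[1][1] = min over k of (A[1][0] + B[0][1] = -3 + 9 = 6, A[1][1] + B[1][1] = 4 + 10 = 14) = 6 (attained at k = 0)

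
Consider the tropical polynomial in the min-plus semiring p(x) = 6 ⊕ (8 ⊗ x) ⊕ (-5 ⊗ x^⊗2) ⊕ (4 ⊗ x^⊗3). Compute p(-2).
p(-2) = -9

A tropical monomial a ⊗ x^⊗i evaluates to a + i · x. Evaluating each term at x = -2:
  Term 0 contributes 6 + 0 · -2 = 6
  Term 1 contributes 8 + 1 · -2 = 6
  Term 2 contributes -5 + 2 · -2 = -9
  Term 3 contributes 4 + 3 · -2 = -2
p(-2) = ⊕ of these = min[6, 6, -9, -2] = -9.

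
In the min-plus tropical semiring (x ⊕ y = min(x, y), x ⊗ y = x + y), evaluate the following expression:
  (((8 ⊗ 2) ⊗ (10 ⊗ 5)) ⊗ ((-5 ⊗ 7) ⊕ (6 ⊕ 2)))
(((8 ⊗ 2) ⊗ (10 ⊗ 5)) ⊗ ((-5 ⊗ 7) ⊕ (6 ⊕ 2))) = 27

Expand innermost to outermost. Recall ⊕ takes the minimum of its arguments and ⊗ takes their sum. Working out the expression (((8 ⊗ 2) ⊗ (10 ⊗ 5)) ⊗ ((-5 ⊗ 7) ⊕ (6 ⊕ 2))) gives 27.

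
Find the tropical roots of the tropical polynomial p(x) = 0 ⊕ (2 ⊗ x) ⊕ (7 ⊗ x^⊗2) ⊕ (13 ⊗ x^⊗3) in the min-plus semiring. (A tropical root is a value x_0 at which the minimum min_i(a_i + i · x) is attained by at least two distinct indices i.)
Roots: {-6, -5, -2}

Each tropical root is a break point of the lower envelope of the lines y = a_i + i · x (there are 4 lines, with slopes 0, 1, ..., 3). Only the lines that attain the minimum somewhere contribute to roots; other lines are dominated. Here the surviving (envelope) indices are i = 3, i = 2, i = 1, i = 0.
Intersections between consecutive envelope lines give the roots: for adjacent envelope indices i < j the intersection is x = (a_i − a_j) / (j − i). Reading off the sorted break points: {-6, -5, -2}.
Verification: at each break x_0, at least two indices attain the minimum of min_i(a_i + i · x_0).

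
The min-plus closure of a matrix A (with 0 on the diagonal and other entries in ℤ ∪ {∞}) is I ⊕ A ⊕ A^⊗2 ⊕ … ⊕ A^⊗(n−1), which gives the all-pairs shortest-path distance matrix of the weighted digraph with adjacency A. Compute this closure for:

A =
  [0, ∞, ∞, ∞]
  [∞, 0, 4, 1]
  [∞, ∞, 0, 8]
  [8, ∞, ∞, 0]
Closure =
  [0, ∞, ∞, ∞]
  [9, 0, 4, 1]
  [16, ∞, 0, 8]
  [8, ∞, ∞, 0]

This is the Floyd-Warshall all-pairs shortest-path computation. For each intermediate vertex k = 0, 1, …, 3, update dist[i][j] ← min(dist[i][j], dist[i][k] + dist[k][j]). The final matrix gives, for each (i, j), the minimum total weight of any directed path from i to j (possibly empty when i = j).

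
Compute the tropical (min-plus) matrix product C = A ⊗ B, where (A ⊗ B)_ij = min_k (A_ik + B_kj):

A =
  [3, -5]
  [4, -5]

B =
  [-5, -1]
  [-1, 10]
A ⊗ B =
  [-6, 2]
  [-6, 3]

Apply the min-plus product entry-by-entry:
  C[0][0] = min over k of (A[0][0] + B[0][0] = 3 + -5 = -2, A[0][1] + B[1][0] = -5 + -1 = -6) = -6 (attained at k = 1)
  C[0][1] = min over k of (A[0][0] + B[0][1] = 3 + -1 = 2, A[0][1] + B[1][1] = -5 + 10 = 5) = 2 (attained at k = 0)
  C[1][0] = min over k of (A[1][0] + B[0][0] = 4 + -5 = -1, A[1][1] + B[1][0] = -5 + -1 = -6) = -6 (attained at k = 1)
  C[1][1] = min over k of (A[1][0] + B[0][1] = 4 + -1 = 3, A[1][1] + B[1][1] = -5 + 10 = 5) = 3 (attained at k = 0)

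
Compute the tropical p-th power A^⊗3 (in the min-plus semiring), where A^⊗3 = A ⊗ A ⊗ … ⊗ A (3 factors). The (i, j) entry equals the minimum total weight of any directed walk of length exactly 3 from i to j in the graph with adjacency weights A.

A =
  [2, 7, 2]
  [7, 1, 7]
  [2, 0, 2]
A^⊗3 =
  [6, 3, 6]
  [9, 3, 9]
  [6, 2, 6]

Each entry (A^⊗3)_ij equals the minimum over all length-3 walks i = v_0 → v_1 → … → v_3 = j of Σ_t A[v_t][v_{t+1}]. For example, for (i, j) = (0, 2) we minimise over 9 possible intermediate vertex sequences; the minimum is 6, attained along the walk 0 → 0 → 0 → 2.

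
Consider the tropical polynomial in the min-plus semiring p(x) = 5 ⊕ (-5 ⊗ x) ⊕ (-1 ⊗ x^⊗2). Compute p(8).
p(8) = 3

A tropical monomial a ⊗ x^⊗i evaluates to a + i · x. Evaluating each term at x = 8:
  Term 0 contributes 5 + 0 · 8 = 5
  Term 1 contributes -5 + 1 · 8 = 3
  Term 2 contributes -1 + 2 · 8 = 15
p(8) = ⊕ of these = min[5, 3, 15] = 3.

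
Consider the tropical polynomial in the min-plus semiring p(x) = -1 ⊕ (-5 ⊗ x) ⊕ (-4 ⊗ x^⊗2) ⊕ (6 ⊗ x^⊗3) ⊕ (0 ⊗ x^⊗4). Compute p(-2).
p(-2) = -8

A tropical monomial a ⊗ x^⊗i evaluates to a + i · x. Evaluating each term at x = -2:
  Term 0 contributes -1 + 0 · -2 = -1
  Term 1 contributes -5 + 1 · -2 = -7
  Term 2 contributes -4 + 2 · -2 = -8
  Term 3 contributes 6 + 3 · -2 = 0
  Term 4 contributes 0 + 4 · -2 = -8
p(-2) = ⊕ of these = min[-1, -7, -8, 0, -8] = -8.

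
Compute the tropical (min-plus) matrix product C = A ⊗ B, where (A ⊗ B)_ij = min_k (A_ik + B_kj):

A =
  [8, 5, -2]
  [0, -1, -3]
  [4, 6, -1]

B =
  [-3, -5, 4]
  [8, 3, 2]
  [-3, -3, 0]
A ⊗ B =
  [-5, -5, -2]
  [-6, -6, -3]
  [-4, -4, -1]

Apply the min-plus product entry-by-entry:
  C[0][0] = min over k of (A[0][0] + B[0][0] = 8 + -3 = 5, A[0][1] + B[1][0] = 5 + 8 = 13, A[0][2] + B[2][0] = -2 + -3 = -5) = -5 (attained at k = 2)
  C[0][1] = min over k of (A[0][0] + B[0][1] = 8 + -5 = 3, A[0][1] + B[1][1] = 5 + 3 = 8, A[0][2] + B[2][1] = -2 + -3 = -5) = -5 (attained at k = 2)
  C[0][2] = min over k of (A[0][0] + B[0][2] = 8 + 4 = 12, A[0][1] + B[1][2] = 5 + 2 = 7, A[0][2] + B[2][2] = -2 + 0 = -2) = -2 (attained at k = 2)
  C[1][0] = min over k of (A[1][0] + B[0][0] = 0 + -3 = -3, A[1][1] + B[1][0] = -1 + 8 = 7, A[1][2] + B[2][0] = -3 + -3 = -6) = -6 (attained at k = 2)
  C[1][1] = min over k of (A[1][0] + B[0][1] = 0 + -5 = -5, A[1][1] + B[1][1] = -1 + 3 = 2, A[1][2] + B[2][1] = -3 + -3 = -6) = -6 (attained at k = 2)
  C[1][2] = min over k of (A[1][0] + B[0][2] = 0 + 4 = 4, A[1][1] + B[1][2] = -1 + 2 = 1, A[1][2] + B[2][2] = -3 + 0 = -3) = -3 (attained at k = 2)
  C[2][0] = min over k of (A[2][0] + B[0][0] = 4 + -3 = 1, A[2][1] + B[1][0] = 6 + 8 = 14, A[2][2] + B[2][0] = -1 + -3 = -4) = -4 (attained at k = 2)
  C[2][1] = min over k of (A[2][0] + B[0][1] = 4 + -5 = -1, A[2][1] + B[1][1] = 6 + 3 = 9, A[2][2] + B[2][1] = -1 + -3 = -4) = -4 (attained at k = 2)
  C[2][2] = min over k of (A[2][0] + B[0][2] = 4 + 4 = 8, A[2][1] + B[1][2] = 6 + 2 = 8, A[2][2] + B[2][2] = -1 + 0 = -1) = -1 (attained at k = 2)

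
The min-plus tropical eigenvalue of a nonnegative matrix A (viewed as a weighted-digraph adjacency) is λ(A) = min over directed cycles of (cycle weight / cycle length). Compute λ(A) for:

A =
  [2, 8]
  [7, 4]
λ(A) = 2

Enumerate directed cycles and compute their means (weight / length). Sample:
  cycle 0 → 0: weight = 2, length = 1, mean = 2/1 ≈ 2.000
  cycle 1 → 1: weight = 4, length = 1, mean = 4/1 ≈ 4.000
  cycle 0 → 1 → 0: weight = 15, length = 2, mean = 15/2 ≈ 7.500
  cycle 1 → 0 → 1: weight = 15, length = 2, mean = 15/2 ≈ 7.500
Minimum mean = 2.000, attained e.g. along the cycle 0 → 0 with weight 2 and length 1. So λ(A) = 2/1 = 2.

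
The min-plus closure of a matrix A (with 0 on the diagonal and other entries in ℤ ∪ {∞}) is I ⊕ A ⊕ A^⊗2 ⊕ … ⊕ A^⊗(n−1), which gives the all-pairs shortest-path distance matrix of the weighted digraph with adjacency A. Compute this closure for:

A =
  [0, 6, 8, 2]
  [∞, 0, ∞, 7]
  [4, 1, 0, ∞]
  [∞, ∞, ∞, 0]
Closure =
  [0, 6, 8, 2]
  [∞, 0, ∞, 7]
  [4, 1, 0, 6]
  [∞, ∞, ∞, 0]

This is the Floyd-Warshall all-pairs shortest-path computation. For each intermediate vertex k = 0, 1, …, 3, update dist[i][j] ← min(dist[i][j], dist[i][k] + dist[k][j]). The final matrix gives, for each (i, j), the minimum total weight of any directed path from i to j (possibly empty when i = j).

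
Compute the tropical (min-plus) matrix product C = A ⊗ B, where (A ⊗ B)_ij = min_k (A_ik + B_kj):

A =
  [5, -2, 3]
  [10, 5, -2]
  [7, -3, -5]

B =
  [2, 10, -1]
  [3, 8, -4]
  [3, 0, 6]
A ⊗ B =
  [1, 3, -6]
  [1, -2, 1]
  [-2, -5, -7]

Apply the min-plus product entry-by-entry:
  C[0][0] = min over k of (A[0][0] + B[0][0] = 5 + 2 = 7, A[0][1] + B[1][0] = -2 + 3 = 1, A[0][2] + B[2][0] = 3 + 3 = 6) = 1 (attained at k = 1)
  C[0][1] = min over k of (A[0][0] + B[0][1] = 5 + 10 = 15, A[0][1] + B[1][1] = -2 + 8 = 6, A[0][2] + B[2][1] = 3 + 0 = 3) = 3 (attained at k = 2)
  C[0][2] = min over k of (A[0][0] + B[0][2] = 5 + -1 = 4, A[0][1] + B[1][2] = -2 + -4 = -6, A[0][2] + B[2][2] = 3 + 6 = 9) = -6 (attained at k = 1)
  C[1][0] = min over k of (A[1][0] + B[0][0] = 10 + 2 = 12, A[1][1] + B[1][0] = 5 + 3 = 8, A[1][2] + B[2][0] = -2 + 3 = 1) = 1 (attained at k = 2)
  C[1][1] = min over k of (A[1][0] + B[0][1] = 10 + 10 = 20, A[1][1] + B[1][1] = 5 + 8 = 13, A[1][2] + B[2][1] = -2 + 0 = -2) = -2 (attained at k = 2)
  C[1][2] = min over k of (A[1][0] + B[0][2] = 10 + -1 = 9, A[1][1] + B[1][2] = 5 + -4 = 1, A[1][2] + B[2][2] = -2 + 6 = 4) = 1 (attained at k = 1)
  C[2][0] = min over k of (A[2][0] + B[0][0] = 7 + 2 = 9, A[2][1] + B[1][0] = -3 + 3 = 0, A[2][2] + B[2][0] = -5 + 3 = -2) = -2 (attained at k = 2)
  C[2][1] = min over k of (A[2][0] + B[0][1] = 7 + 10 = 17, A[2][1] + B[1][1] = -3 + 8 = 5, A[2][2] + B[2][1] = -5 + 0 = -5) = -5 (attained at k = 2)
  C[2][2] = min over k of (A[2][0] + B[0][2] = 7 + -1 = 6, A[2][1] + B[1][2] = -3 + -4 = -7, A[2][2] + B[2][2] = -5 + 6 = 1) = -7 (attained at k = 1)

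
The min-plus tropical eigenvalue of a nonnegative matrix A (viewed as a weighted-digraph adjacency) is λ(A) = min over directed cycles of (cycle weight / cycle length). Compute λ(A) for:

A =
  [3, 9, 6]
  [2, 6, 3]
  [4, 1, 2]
λ(A) = 2

Enumerate directed cycles and compute their means (weight / length). Sample:
  cycle 0 → 0: weight = 3, length = 1, mean = 3/1 ≈ 3.000
  cycle 1 → 1: weight = 6, length = 1, mean = 6/1 ≈ 6.000
  cycle 2 → 2: weight = 2, length = 1, mean = 2/1 ≈ 2.000
  cycle 0 → 1 → 0: weight = 11, length = 2, mean = 11/2 ≈ 5.500
  cycle 0 → 2 → 0: weight = 10, length = 2, mean = 10/2 ≈ 5.000
  cycle 1 → 0 → 1: weight = 11, length = 2, mean = 11/2 ≈ 5.500
Minimum mean = 2.000, attained e.g. along the cycle 2 → 2 with weight 2 and length 1. So λ(A) = 2/1 = 2.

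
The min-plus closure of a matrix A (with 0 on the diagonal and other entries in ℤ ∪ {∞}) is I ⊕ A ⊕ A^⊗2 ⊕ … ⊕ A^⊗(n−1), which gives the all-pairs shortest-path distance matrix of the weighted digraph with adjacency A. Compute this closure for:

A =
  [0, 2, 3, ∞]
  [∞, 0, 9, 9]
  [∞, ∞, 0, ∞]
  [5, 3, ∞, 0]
Closure =
  [0, 2, 3, 11]
  [14, 0, 9, 9]
  [∞, ∞, 0, ∞]
  [5, 3, 8, 0]

This is the Floyd-Warshall all-pairs shortest-path computation. For each intermediate vertex k = 0, 1, …, 3, update dist[i][j] ← min(dist[i][j], dist[i][k] + dist[k][j]). The final matrix gives, for each (i, j), the minimum total weight of any directed path from i to j (possibly empty when i = j).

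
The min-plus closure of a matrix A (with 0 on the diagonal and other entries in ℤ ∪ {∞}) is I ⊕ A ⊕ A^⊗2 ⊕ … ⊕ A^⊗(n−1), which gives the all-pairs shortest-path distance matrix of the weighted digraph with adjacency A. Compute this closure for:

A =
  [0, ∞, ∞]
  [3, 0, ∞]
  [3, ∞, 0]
Closure =
  [0, ∞, ∞]
  [3, 0, ∞]
  [3, ∞, 0]

This is the Floyd-Warshall all-pairs shortest-path computation. For each intermediate vertex k = 0, 1, …, 2, update dist[i][j] ← min(dist[i][j], dist[i][k] + dist[k][j]). The final matrix gives, for each (i, j), the minimum total weight of any directed path from i to j (possibly empty when i = j).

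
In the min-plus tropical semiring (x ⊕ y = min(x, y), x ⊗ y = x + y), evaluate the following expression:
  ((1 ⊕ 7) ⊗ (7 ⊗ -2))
((1 ⊕ 7) ⊗ (7 ⊗ -2)) = 6

Expand innermost to outermost. Recall ⊕ takes the minimum of its arguments and ⊗ takes their sum. Working out the expression ((1 ⊕ 7) ⊗ (7 ⊗ -2)) gives 6.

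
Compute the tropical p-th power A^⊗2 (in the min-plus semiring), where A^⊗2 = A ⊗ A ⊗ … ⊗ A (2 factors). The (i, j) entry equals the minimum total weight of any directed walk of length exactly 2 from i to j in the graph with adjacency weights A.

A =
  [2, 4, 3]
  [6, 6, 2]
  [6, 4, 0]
A^⊗2 =
  [4, 6, 3]
  [8, 6, 2]
  [6, 4, 0]

Each entry (A^⊗2)_ij equals the minimum over all length-2 walks i = v_0 → v_1 → … → v_2 = j of Σ_t A[v_t][v_{t+1}]. For example, for (i, j) = (0, 2) we minimise over 3 possible intermediate vertex sequences; the minimum is 3, attained along the walk 0 → 2 → 2.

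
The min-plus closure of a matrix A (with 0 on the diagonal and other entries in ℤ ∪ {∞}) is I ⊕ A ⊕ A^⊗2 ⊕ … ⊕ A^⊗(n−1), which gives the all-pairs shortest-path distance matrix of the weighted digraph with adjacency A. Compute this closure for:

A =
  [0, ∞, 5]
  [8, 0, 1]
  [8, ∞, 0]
Closure =
  [0, ∞, 5]
  [8, 0, 1]
  [8, ∞, 0]

This is the Floyd-Warshall all-pairs shortest-path computation. For each intermediate vertex k = 0, 1, …, 2, update dist[i][j] ← min(dist[i][j], dist[i][k] + dist[k][j]). The final matrix gives, for each (i, j), the minimum total weight of any directed path from i to j (possibly empty when i = j).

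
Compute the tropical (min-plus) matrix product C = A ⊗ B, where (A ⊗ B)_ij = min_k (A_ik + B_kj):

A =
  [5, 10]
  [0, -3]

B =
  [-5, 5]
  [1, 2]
A ⊗ B =
  [0, 10]
  [-5, -1]

Apply the min-plus product entry-by-entry:
  C[0][0] = min over k of (A[0][0] + B[0][0] = 5 + -5 = 0, A[0][1] + B[1][0] = 10 + 1 = 11) = 0 (attained at k = 0)
  C[0][1] = min over k of (A[0][0] + B[0][1] = 5 + 5 = 10, A[0][1] + B[1][1] = 10 + 2 = 12) = 10 (attained at k = 0)
  C[1][0] = min over k of (A[1][0] + B[0][0] = 0 + -5 = -5, A[1][1] + B[1][0] = -3 + 1 = -2) = -5 (attained at k = 0)
  C[1][1] = min over k of (A[1][0] + B[0][1] = 0 + 5 = 5, A[1][1] + B[1][1] = -3 + 2 = -1) = -1 (attained at k = 1)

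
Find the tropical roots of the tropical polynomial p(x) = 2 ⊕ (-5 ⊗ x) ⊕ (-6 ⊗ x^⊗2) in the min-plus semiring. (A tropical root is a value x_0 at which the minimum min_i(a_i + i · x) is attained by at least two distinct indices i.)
Roots: {1, 7}

Each tropical root is a break point of the lower envelope of the lines y = a_i + i · x (there are 3 lines, with slopes 0, 1, ..., 2). Only the lines that attain the minimum somewhere contribute to roots; other lines are dominated. Here the surviving (envelope) indices are i = 2, i = 1, i = 0.
Intersections between consecutive envelope lines give the roots: for adjacent envelope indices i < j the intersection is x = (a_i − a_j) / (j − i). Reading off the sorted break points: {1, 7}.
Verification: at each break x_0, at least two indices attain the minimum of min_i(a_i + i · x_0).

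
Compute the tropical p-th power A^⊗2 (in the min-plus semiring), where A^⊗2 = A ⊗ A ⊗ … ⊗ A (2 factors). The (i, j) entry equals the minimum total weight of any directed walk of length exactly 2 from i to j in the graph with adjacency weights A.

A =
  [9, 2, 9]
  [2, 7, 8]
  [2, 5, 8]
A^⊗2 =
  [4, 9, 10]
  [9, 4, 11]
  [7, 4, 11]

Each entry (A^⊗2)_ij equals the minimum over all length-2 walks i = v_0 → v_1 → … → v_2 = j of Σ_t A[v_t][v_{t+1}]. For example, for (i, j) = (0, 2) we minimise over 3 possible intermediate vertex sequences; the minimum is 10, attained along the walk 0 → 1 → 2.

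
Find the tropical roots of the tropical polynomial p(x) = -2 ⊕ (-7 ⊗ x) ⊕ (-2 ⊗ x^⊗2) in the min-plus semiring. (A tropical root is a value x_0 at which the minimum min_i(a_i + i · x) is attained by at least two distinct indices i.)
Roots: {-5, 5}

Each tropical root is a break point of the lower envelope of the lines y = a_i + i · x (there are 3 lines, with slopes 0, 1, ..., 2). Only the lines that attain the minimum somewhere contribute to roots; other lines are dominated. Here the surviving (envelope) indices are i = 2, i = 1, i = 0.
Intersections between consecutive envelope lines give the roots: for adjacent envelope indices i < j the intersection is x = (a_i − a_j) / (j − i). Reading off the sorted break points: {-5, 5}.
Verification: at each break x_0, at least two indices attain the minimum of min_i(a_i + i · x_0).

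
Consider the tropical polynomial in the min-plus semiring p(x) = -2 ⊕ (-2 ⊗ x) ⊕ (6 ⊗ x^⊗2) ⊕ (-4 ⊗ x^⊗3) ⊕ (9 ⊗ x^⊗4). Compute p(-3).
p(-3) = -13

A tropical monomial a ⊗ x^⊗i evaluates to a + i · x. Evaluating each term at x = -3:
  Term 0 contributes -2 + 0 · -3 = -2
  Term 1 contributes -2 + 1 · -3 = -5
  Term 2 contributes 6 + 2 · -3 = 0
  Term 3 contributes -4 + 3 · -3 = -13
  Term 4 contributes 9 + 4 · -3 = -3
p(-3) = ⊕ of these = min[-2, -5, 0, -13, -3] = -13.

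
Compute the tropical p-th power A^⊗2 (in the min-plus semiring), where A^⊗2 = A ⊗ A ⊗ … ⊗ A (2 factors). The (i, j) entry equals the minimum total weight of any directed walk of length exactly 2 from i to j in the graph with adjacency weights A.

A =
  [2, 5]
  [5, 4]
A^⊗2 =
  [4, 7]
  [7, 8]

Each entry (A^⊗2)_ij equals the minimum over all length-2 walks i = v_0 → v_1 → … → v_2 = j of Σ_t A[v_t][v_{t+1}]. For example, for (i, j) = (0, 1) we minimise over 2 possible intermediate vertex sequences; the minimum is 7, attained along the walk 0 → 0 → 1.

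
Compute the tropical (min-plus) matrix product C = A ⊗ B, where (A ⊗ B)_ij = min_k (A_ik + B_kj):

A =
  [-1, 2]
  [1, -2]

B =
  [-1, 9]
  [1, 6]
A ⊗ B =
  [-2, 8]
  [-1, 4]

Apply the min-plus product entry-by-entry:
  C[0][0] = min over k of (A[0][0] + B[0][0] = -1 + -1 = -2, A[0][1] + B[1][0] = 2 + 1 = 3) = -2 (attained at k = 0)
  C[0][1] = min over k of (A[0][0] + B[0][1] = -1 + 9 = 8, A[0][1] + B[1][1] = 2 + 6 = 8) = 8 (attained at k = 0)
  C[1][0] = min over k of (A[1][0] + B[0][0] = 1 + -1 = 0, A[1][1] + B[1][0] = -2 + 1 = -1) = -1 (attained at k = 1)
  C[1][1] = min over k of (A[1][0] + B[0][1] = 1 + 9 = 10, A[1][1] + B[1][1] = -2 + 6 = 4) = 4 (attained at k = 1)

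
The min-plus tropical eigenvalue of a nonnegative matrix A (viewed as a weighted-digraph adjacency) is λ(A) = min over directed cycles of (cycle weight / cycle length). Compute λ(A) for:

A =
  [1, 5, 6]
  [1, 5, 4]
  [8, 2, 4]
λ(A) = 1

Enumerate directed cycles and compute their means (weight / length). Sample:
  cycle 0 → 0: weight = 1, length = 1, mean = 1/1 ≈ 1.000
  cycle 1 → 1: weight = 5, length = 1, mean = 5/1 ≈ 5.000
  cycle 2 → 2: weight = 4, length = 1, mean = 4/1 ≈ 4.000
  cycle 0 → 1 → 0: weight = 6, length = 2, mean = 6/2 ≈ 3.000
  cycle 0 → 2 → 0: weight = 14, length = 2, mean = 14/2 ≈ 7.000
  cycle 1 → 0 → 1: weight = 6, length = 2, mean = 6/2 ≈ 3.000
Minimum mean = 1.000, attained e.g. along the cycle 0 → 0 with weight 1 and length 1. So λ(A) = 1/1 = 1.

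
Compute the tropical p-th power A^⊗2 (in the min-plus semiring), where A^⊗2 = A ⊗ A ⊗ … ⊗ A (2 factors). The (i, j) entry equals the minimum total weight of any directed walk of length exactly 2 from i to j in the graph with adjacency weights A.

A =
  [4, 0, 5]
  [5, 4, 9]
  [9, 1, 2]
A^⊗2 =
  [5, 4, 7]
  [9, 5, 10]
  [6, 3, 4]

Each entry (A^⊗2)_ij equals the minimum over all length-2 walks i = v_0 → v_1 → … → v_2 = j of Σ_t A[v_t][v_{t+1}]. For example, for (i, j) = (0, 2) we minimise over 3 possible intermediate vertex sequences; the minimum is 7, attained along the walk 0 → 2 → 2.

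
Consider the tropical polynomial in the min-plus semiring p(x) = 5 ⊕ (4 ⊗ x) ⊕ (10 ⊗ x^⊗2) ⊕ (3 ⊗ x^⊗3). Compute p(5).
p(5) = 5

A tropical monomial a ⊗ x^⊗i evaluates to a + i · x. Evaluating each term at x = 5:
  Term 0 contributes 5 + 0 · 5 = 5
  Term 1 contributes 4 + 1 · 5 = 9
  Term 2 contributes 10 + 2 · 5 = 20
  Term 3 contributes 3 + 3 · 5 = 18
p(5) = ⊕ of these = min[5, 9, 20, 18] = 5.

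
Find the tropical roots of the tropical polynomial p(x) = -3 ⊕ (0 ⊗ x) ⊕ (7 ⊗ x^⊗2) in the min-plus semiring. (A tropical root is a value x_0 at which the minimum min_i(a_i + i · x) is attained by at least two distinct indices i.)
Roots: {-7, -3}

Each tropical root is a break point of the lower envelope of the lines y = a_i + i · x (there are 3 lines, with slopes 0, 1, ..., 2). Only the lines that attain the minimum somewhere contribute to roots; other lines are dominated. Here the surviving (envelope) indices are i = 2, i = 1, i = 0.
Intersections between consecutive envelope lines give the roots: for adjacent envelope indices i < j the intersection is x = (a_i − a_j) / (j − i). Reading off the sorted break points: {-7, -3}.
Verification: at each break x_0, at least two indices attain the minimum of min_i(a_i + i · x_0).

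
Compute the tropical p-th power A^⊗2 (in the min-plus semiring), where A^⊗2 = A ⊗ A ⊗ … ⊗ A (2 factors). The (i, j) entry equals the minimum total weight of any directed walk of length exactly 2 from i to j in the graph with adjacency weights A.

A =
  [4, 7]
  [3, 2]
A^⊗2 =
  [8, 9]
  [5, 4]

Each entry (A^⊗2)_ij equals the minimum over all length-2 walks i = v_0 → v_1 → … → v_2 = j of Σ_t A[v_t][v_{t+1}]. For example, for (i, j) = (0, 1) we minimise over 2 possible intermediate vertex sequences; the minimum is 9, attained along the walk 0 → 1 → 1.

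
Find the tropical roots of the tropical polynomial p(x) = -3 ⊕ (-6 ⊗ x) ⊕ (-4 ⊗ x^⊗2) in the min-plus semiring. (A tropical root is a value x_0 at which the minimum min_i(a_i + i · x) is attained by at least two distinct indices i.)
Roots: {-2, 3}

Each tropical root is a break point of the lower envelope of the lines y = a_i + i · x (there are 3 lines, with slopes 0, 1, ..., 2). Only the lines that attain the minimum somewhere contribute to roots; other lines are dominated. Here the surviving (envelope) indices are i = 2, i = 1, i = 0.
Intersections between consecutive envelope lines give the roots: for adjacent envelope indices i < j the intersection is x = (a_i − a_j) / (j − i). Reading off the sorted break points: {-2, 3}.
Verification: at each break x_0, at least two indices attain the minimum of min_i(a_i + i · x_0).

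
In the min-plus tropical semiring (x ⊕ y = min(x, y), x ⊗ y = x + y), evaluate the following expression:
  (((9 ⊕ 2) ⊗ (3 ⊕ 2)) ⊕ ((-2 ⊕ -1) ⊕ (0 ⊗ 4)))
(((9 ⊕ 2) ⊗ (3 ⊕ 2)) ⊕ ((-2 ⊕ -1) ⊕ (0 ⊗ 4))) = -2

Expand innermost to outermost. Recall ⊕ takes the minimum of its arguments and ⊗ takes their sum. Working out the expression (((9 ⊕ 2) ⊗ (3 ⊕ 2)) ⊕ ((-2 ⊕ -1) ⊕ (0 ⊗ 4))) gives -2.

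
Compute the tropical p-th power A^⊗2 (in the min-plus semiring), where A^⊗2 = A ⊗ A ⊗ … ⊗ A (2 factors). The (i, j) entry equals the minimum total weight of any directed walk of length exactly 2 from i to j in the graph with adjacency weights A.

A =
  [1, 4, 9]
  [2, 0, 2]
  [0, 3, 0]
A^⊗2 =
  [2, 4, 6]
  [2, 0, 2]
  [0, 3, 0]

Each entry (A^⊗2)_ij equals the minimum over all length-2 walks i = v_0 → v_1 → … → v_2 = j of Σ_t A[v_t][v_{t+1}]. For example, for (i, j) = (0, 2) we minimise over 3 possible intermediate vertex sequences; the minimum is 6, attained along the walk 0 → 1 → 2.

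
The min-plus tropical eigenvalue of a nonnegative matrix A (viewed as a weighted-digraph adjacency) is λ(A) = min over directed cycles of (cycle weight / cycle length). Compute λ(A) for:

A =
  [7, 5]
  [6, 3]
λ(A) = 3

Enumerate directed cycles and compute their means (weight / length). Sample:
  cycle 0 → 0: weight = 7, length = 1, mean = 7/1 ≈ 7.000
  cycle 1 → 1: weight = 3, length = 1, mean = 3/1 ≈ 3.000
  cycle 0 → 1 → 0: weight = 11, length = 2, mean = 11/2 ≈ 5.500
  cycle 1 → 0 → 1: weight = 11, length = 2, mean = 11/2 ≈ 5.500
Minimum mean = 3.000, attained e.g. along the cycle 1 → 1 with weight 3 and length 1. So λ(A) = 3/1 = 3.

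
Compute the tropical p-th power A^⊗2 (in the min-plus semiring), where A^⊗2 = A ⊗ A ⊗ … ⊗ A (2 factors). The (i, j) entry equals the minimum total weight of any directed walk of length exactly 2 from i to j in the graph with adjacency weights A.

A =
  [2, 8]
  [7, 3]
A^⊗2 =
  [4, 10]
  [9, 6]

Each entry (A^⊗2)_ij equals the minimum over all length-2 walks i = v_0 → v_1 → … → v_2 = j of Σ_t A[v_t][v_{t+1}]. For example, for (i, j) = (0, 1) we minimise over 2 possible intermediate vertex sequences; the minimum is 10, attained along the walk 0 → 0 → 1.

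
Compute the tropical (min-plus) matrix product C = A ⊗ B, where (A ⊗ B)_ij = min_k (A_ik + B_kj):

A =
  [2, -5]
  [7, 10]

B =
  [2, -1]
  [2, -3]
A ⊗ B =
  [-3, -8]
  [9, 6]

Apply the min-plus product entry-by-entry:
  C[0][0] = min over k of (A[0][0] + B[0][0] = 2 + 2 = 4, A[0][1] + B[1][0] = -5 + 2 = -3) = -3 (attained at k = 1)
  C[0][1] = min over k of (A[0][0] + B[0][1] = 2 + -1 = 1, A[0][1] + B[1][1] = -5 + -3 = -8) = -8 (attained at k = 1)
  C[1][0] = min over k of (A[1][0] + B[0][0] = 7 + 2 = 9, A[1][1] + B[1][0] = 10 + 2 = 12) = 9 (attained at k = 0)
  C[1][1] = min over k of (A[1][0] + B[0][1] = 7 + -1 = 6, A[1][1] + B[1][1] = 10 + -3 = 7) = 6 (attained at k = 0)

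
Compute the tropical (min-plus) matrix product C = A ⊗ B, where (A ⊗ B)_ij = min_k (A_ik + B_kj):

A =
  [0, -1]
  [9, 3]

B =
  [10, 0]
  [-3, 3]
A ⊗ B =
  [-4, 0]
  [0, 6]

Apply the min-plus product entry-by-entry:
  C[0][0] = min over k of (A[0][0] + B[0][0] = 0 + 10 = 10, A[0][1] + B[1][0] = -1 + -3 = -4) = -4 (attained at k = 1)
  C[0][1] = min over k of (A[0][0] + B[0][1] = 0 + 0 = 0, A[0][1] + B[1][1] = -1 + 3 = 2) = 0 (attained at k = 0)
  C[1][0] = min over k of (A[1][0] + B[0][0] = 9 + 10 = 19, A[1][1] + B[1][0] = 3 + -3 = 0) = 0 (attained at k = 1)
  C[1][1] = min over k of (A[1][0] + B[0][1] = 9 + 0 = 9, A[1][1] + B[1][1] = 3 + 3 = 6) = 6 (attained at k = 1)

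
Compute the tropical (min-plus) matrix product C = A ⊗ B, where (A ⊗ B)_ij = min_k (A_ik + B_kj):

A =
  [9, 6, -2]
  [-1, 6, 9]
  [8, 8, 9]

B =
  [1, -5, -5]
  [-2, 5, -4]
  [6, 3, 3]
A ⊗ B =
  [4, 1, 1]
  [0, -6, -6]
  [6, 3, 3]

Apply the min-plus product entry-by-entry:
  C[0][0] = min over k of (A[0][0] + B[0][0] = 9 + 1 = 10, A[0][1] + B[1][0] = 6 + -2 = 4, A[0][2] + B[2][0] = -2 + 6 = 4) = 4 (attained at k = 1)
  C[0][1] = min over k of (A[0][0] + B[0][1] = 9 + -5 = 4, A[0][1] + B[1][1] = 6 + 5 = 11, A[0][2] + B[2][1] = -2 + 3 = 1) = 1 (attained at k = 2)
  C[0][2] = min over k of (A[0][0] + B[0][2] = 9 + -5 = 4, A[0][1] + B[1][2] = 6 + -4 = 2, A[0][2] + B[2][2] = -2 + 3 = 1) = 1 (attained at k = 2)
  C[1][0] = min over k of (A[1][0] + B[0][0] = -1 + 1 = 0, A[1][1] + B[1][0] = 6 + -2 = 4, A[1][2] + B[2][0] = 9 + 6 = 15) = 0 (attained at k = 0)
  C[1][1] = min over k of (A[1][0] + B[0][1] = -1 + -5 = -6, A[1][1] + B[1][1] = 6 + 5 = 11, A[1][2] + B[2][1] = 9 + 3 = 12) = -6 (attained at k = 0)
  C[1][2] = min over k of (A[1][0] + B[0][2] = -1 + -5 = -6, A[1][1] + B[1][2] = 6 + -4 = 2, A[1][2] + B[2][2] = 9 + 3 = 12) = -6 (attained at k = 0)
  C[2][0] = min over k of (A[2][0] + B[0][0] = 8 + 1 = 9, A[2][1] + B[1][0] = 8 + -2 = 6, A[2][2] + B[2][0] = 9 + 6 = 15) = 6 (attained at k = 1)
  C[2][1] = min over k of (A[2][0] + B[0][1] = 8 + -5 = 3, A[2][1] + B[1][1] = 8 + 5 = 13, A[2][2] + B[2][1] = 9 + 3 = 12) = 3 (attained at k = 0)
  C[2][2] = min over k of (A[2][0] + B[0][2] = 8 + -5 = 3, A[2][1] + B[1][2] = 8 + -4 = 4, A[2][2] + B[2][2] = 9 + 3 = 12) = 3 (attained at k = 0)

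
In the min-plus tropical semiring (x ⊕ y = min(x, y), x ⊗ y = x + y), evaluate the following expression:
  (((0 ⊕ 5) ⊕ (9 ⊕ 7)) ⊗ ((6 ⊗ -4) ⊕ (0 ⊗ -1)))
(((0 ⊕ 5) ⊕ (9 ⊕ 7)) ⊗ ((6 ⊗ -4) ⊕ (0 ⊗ -1))) = -1

Expand innermost to outermost. Recall ⊕ takes the minimum of its arguments and ⊗ takes their sum. Working out the expression (((0 ⊕ 5) ⊕ (9 ⊕ 7)) ⊗ ((6 ⊗ -4) ⊕ (0 ⊗ -1))) gives -1.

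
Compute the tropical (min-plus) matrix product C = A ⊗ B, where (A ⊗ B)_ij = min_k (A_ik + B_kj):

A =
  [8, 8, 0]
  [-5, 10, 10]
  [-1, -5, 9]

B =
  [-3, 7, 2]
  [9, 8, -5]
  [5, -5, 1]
A ⊗ B =
  [5, -5, 1]
  [-8, 2, -3]
  [-4, 3, -10]

Apply the min-plus product entry-by-entry:
  C[0][0] = min over k of (A[0][0] + B[0][0] = 8 + -3 = 5, A[0][1] + B[1][0] = 8 + 9 = 17, A[0][2] + B[2][0] = 0 + 5 = 5) = 5 (attained at k = 0)
  C[0][1] = min over k of (A[0][0] + B[0][1] = 8 + 7 = 15, A[0][1] + B[1][1] = 8 + 8 = 16, A[0][2] + B[2][1] = 0 + -5 = -5) = -5 (attained at k = 2)
  C[0][2] = min over k of (A[0][0] + B[0][2] = 8 + 2 = 10, A[0][1] + B[1][2] = 8 + -5 = 3, A[0][2] + B[2][2] = 0 + 1 = 1) = 1 (attained at k = 2)
  C[1][0] = min over k of (A[1][0] + B[0][0] = -5 + -3 = -8, A[1][1] + B[1][0] = 10 + 9 = 19, A[1][2] + B[2][0] = 10 + 5 = 15) = -8 (attained at k = 0)
  C[1][1] = min over k of (A[1][0] + B[0][1] = -5 + 7 = 2, A[1][1] + B[1][1] = 10 + 8 = 18, A[1][2] + B[2][1] = 10 + -5 = 5) = 2 (attained at k = 0)
  C[1][2] = min over k of (A[1][0] + B[0][2] = -5 + 2 = -3, A[1][1] + B[1][2] = 10 + -5 = 5, A[1][2] + B[2][2] = 10 + 1 = 11) = -3 (attained at k = 0)
  C[2][0] = min over k of (A[2][0] + B[0][0] = -1 + -3 = -4, A[2][1] + B[1][0] = -5 + 9 = 4, A[2][2] + B[2][0] = 9 + 5 = 14) = -4 (attained at k = 0)
  C[2][1] = min over k of (A[2][0] + B[0][1] = -1 + 7 = 6, A[2][1] + B[1][1] = -5 + 8 = 3, A[2][2] + B[2][1] = 9 + -5 = 4) = 3 (attained at k = 1)
  C[2][2] = min over k of (A[2][0] + B[0][2] = -1 + 2 = 1, A[2][1] + B[1][2] = -5 + -5 = -10, A[2][2] + B[2][2] = 9 + 1 = 10) = -10 (attained at k = 1)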